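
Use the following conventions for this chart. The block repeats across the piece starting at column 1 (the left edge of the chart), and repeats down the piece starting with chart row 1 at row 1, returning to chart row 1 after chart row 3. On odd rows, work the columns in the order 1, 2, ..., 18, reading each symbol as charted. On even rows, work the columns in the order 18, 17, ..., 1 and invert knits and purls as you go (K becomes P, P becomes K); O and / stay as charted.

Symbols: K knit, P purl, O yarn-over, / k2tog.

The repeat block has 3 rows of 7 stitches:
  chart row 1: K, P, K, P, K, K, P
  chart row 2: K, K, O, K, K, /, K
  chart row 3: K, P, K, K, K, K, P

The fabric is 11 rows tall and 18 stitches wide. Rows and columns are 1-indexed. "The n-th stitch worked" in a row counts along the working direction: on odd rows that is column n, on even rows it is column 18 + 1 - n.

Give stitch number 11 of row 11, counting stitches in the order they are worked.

Row 11 uses chart row ((11-1) mod 3)+1 = 2. Row 11 is odd, so RS.
Chart row 2 tiled across columns 1-18: K K O K K / K K K O K K / K K K O K
Right side: take the tiled row as-is (worked left to right from column 1).
Stitch 11 in working order -> K

Result:
K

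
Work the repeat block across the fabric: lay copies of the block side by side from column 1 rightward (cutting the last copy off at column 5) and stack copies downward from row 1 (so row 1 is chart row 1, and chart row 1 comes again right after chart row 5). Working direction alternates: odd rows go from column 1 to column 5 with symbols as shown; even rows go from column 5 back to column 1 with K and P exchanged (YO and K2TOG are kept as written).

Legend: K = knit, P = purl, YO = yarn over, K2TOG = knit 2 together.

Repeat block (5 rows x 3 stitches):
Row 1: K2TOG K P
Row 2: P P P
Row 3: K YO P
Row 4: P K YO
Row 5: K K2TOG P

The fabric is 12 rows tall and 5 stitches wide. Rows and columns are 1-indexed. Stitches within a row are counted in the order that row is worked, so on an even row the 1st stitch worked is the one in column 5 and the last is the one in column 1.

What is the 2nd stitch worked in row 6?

Result:
K2TOG

Derivation:
Row 6: (6-1) mod 5 = 0, so use chart row 1. Even row -> WS.
Chart row 1 tiled across columns 1-5: K2TOG K P K2TOG K
WS: work from column 5 back to column 1 (reverse the tiled row), swapping K<->P (YO and K2TOG unchanged).
Row 6 as worked: P K2TOG K P K2TOG
Counting 2 along the worked row gives K2TOG.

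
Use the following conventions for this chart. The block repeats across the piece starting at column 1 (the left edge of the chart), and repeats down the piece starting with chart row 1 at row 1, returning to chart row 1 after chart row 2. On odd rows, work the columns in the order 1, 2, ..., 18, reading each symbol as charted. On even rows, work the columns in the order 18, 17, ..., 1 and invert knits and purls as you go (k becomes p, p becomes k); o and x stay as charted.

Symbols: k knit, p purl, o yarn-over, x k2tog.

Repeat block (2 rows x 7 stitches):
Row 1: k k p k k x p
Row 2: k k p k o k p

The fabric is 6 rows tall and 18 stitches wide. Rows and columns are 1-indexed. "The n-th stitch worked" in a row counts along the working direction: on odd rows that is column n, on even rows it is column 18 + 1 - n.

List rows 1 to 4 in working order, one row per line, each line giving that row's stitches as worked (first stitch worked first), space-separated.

Row 1: chart row 1, RS - tile across columns 1-18 and work as-is.
Row 2: chart row 2, WS - tiled (columns 1-18): k k p k o k p k k p k o k p k k p k; work from column 18 back to 1 with k<->p swapped.
Row 3: chart row 1, RS - tile across columns 1-18 and work as-is.
Row 4: chart row 2, WS - tiled (columns 1-18): k k p k o k p k k p k o k p k k p k; work from column 18 back to 1 with k<->p swapped.

== ROWS AS WORKED ==
k k p k k x p k k p k k x p k k p k
p k p p k p o p k p p k p o p k p p
k k p k k x p k k p k k x p k k p k
p k p p k p o p k p p k p o p k p p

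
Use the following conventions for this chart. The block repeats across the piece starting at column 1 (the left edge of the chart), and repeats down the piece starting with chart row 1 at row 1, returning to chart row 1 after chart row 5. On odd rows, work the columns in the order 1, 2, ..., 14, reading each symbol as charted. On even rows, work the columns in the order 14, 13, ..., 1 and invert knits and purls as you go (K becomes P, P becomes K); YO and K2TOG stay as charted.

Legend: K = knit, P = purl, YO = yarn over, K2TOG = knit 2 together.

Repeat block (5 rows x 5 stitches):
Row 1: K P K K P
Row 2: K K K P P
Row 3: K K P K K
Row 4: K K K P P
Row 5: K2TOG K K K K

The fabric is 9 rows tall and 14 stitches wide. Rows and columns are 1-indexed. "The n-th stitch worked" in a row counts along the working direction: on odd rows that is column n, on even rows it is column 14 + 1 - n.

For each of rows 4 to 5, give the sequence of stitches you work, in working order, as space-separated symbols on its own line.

Result:
K P P P K K P P P K K P P P
K2TOG K K K K K2TOG K K K K K2TOG K K K

Derivation:
Row 4: chart row 4, WS - tiled (columns 1-14): K K K P P K K K P P K K K P; work from column 14 back to 1 with K<->P swapped.
Row 5: chart row 5, RS - tile across columns 1-14 and work as-is.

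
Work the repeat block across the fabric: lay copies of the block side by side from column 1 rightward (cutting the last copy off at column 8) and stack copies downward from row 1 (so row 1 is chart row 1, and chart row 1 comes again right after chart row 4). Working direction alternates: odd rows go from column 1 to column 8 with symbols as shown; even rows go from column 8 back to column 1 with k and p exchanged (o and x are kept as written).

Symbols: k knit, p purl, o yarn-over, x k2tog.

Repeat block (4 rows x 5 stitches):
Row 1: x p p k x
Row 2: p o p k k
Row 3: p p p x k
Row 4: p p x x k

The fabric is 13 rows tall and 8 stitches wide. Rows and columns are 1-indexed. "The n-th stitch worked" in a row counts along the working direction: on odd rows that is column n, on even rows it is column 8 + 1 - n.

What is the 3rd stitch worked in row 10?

Stitch:
k

Derivation:
For row 10: chart row = ((10-1) mod 4) + 1 = 2; this is a WS (even) row.
Chart row 2 tiled across columns 1-8: p o p k k p o p
Wrong side: read the tiled row from column 8 down to 1 and exchange k with p (leave o, x).
Row 10 as worked: k o k p p k o k
The 3rd stitch worked is k.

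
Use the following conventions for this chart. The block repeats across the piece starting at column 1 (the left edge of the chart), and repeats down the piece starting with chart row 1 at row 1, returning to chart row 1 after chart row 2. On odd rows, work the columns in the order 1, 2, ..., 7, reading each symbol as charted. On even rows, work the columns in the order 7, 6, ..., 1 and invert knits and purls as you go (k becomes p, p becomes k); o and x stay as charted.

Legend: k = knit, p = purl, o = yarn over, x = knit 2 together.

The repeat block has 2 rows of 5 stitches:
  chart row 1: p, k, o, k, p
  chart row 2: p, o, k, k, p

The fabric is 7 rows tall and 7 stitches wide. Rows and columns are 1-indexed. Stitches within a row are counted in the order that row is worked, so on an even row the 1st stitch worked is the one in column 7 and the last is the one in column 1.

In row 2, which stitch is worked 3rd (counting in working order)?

Row 2: (2-1) mod 2 = 1, so use chart row 2. Even row -> WS.
Chart row 2 tiled across columns 1-7: p o k k p p o
Wrong side: read the tiled row from column 7 down to 1 and exchange k with p (leave o, x).
Row 2 as worked: o k k p p o k
Stitch 3 in working order -> k

Stitch:
k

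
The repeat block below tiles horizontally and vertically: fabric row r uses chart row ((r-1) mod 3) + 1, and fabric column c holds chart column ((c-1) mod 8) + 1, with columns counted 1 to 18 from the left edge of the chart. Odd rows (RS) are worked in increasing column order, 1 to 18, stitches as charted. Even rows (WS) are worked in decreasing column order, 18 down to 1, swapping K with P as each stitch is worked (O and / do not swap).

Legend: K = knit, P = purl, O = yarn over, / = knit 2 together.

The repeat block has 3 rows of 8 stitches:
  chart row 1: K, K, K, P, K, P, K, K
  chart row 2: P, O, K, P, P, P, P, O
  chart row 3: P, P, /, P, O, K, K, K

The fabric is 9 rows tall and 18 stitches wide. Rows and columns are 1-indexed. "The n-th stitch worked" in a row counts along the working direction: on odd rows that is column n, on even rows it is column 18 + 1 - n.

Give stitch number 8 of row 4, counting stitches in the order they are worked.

Stitch:
P

Derivation:
Row 4: (4-1) mod 3 = 0, so use chart row 1. Even row -> WS.
Chart row 1 tiled across columns 1-18: K K K P K P K K K K K P K P K K K K
Wrong side: read the tiled row from column 18 down to 1 and exchange K with P (leave O, /).
Row 4 as worked: P P P P K P K P P P P P K P K P P P
Counting 8 along the worked row gives P.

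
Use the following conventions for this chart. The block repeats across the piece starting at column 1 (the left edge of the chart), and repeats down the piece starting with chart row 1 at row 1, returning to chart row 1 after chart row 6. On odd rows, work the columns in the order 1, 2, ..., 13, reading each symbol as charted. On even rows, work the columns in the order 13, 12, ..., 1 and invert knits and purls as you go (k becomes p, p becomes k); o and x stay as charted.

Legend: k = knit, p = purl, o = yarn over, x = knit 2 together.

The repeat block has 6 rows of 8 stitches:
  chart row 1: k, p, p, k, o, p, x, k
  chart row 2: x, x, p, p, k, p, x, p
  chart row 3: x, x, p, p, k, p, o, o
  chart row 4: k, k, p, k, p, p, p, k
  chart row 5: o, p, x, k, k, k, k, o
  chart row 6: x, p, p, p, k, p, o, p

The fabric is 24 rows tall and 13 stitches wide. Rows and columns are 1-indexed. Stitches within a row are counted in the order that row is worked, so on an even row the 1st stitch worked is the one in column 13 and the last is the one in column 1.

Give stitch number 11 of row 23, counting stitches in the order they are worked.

Row 23 uses chart row ((23-1) mod 6)+1 = 5. Row 23 is odd, so RS.
Chart row 5 tiled across columns 1-13: o p x k k k k o o p x k k
RS row: no reversal, no swap; stitch n worked = column n.
The 11th stitch worked is x.

Result:
x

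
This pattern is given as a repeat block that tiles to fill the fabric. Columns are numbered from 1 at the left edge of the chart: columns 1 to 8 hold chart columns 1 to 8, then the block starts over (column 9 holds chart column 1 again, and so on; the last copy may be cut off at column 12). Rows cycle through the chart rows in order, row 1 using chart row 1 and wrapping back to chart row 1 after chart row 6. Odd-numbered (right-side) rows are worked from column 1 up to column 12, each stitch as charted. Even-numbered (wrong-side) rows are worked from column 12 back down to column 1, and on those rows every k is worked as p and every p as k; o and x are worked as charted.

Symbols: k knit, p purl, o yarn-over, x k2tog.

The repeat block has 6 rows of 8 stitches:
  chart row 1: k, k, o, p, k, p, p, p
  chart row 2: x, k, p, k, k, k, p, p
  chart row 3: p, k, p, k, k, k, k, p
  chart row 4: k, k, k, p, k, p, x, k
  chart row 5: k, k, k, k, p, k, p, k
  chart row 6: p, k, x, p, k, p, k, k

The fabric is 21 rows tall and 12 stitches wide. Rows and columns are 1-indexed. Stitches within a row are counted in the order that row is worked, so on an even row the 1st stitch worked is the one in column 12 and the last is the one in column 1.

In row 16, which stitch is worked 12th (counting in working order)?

Stitch:
p

Derivation:
Row 16: (16-1) mod 6 = 3, so use chart row 4. Even row -> WS.
Chart row 4 tiled across columns 1-12: k k k p k p x k k k k p
WS: work from column 12 back to column 1 (reverse the tiled row), swapping k<->p (o and x unchanged).
Row 16 as worked: k p p p p x k p k p p p
The 12th stitch worked is p.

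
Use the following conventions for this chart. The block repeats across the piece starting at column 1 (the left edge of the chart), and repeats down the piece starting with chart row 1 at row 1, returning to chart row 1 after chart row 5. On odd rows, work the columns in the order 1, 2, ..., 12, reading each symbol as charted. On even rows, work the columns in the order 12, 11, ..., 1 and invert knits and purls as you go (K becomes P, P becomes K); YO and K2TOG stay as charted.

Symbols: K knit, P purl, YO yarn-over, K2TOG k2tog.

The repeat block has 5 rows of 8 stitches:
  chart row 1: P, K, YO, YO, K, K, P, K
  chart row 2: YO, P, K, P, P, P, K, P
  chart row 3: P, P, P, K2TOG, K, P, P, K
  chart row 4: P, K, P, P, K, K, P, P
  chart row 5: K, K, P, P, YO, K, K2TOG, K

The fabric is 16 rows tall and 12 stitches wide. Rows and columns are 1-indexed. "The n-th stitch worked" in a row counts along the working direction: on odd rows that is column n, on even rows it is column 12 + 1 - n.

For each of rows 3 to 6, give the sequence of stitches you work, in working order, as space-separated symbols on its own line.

Rows as worked:
P P P K2TOG K P P K P P P K2TOG
K K P K K K P P K K P K
K K P P YO K K2TOG K K K P P
YO YO P K P K P P YO YO P K

Derivation:
Row 3: chart row 3, RS - tile across columns 1-12 and work as-is.
Row 4: chart row 4, WS - tiled (columns 1-12): P K P P K K P P P K P P; work from column 12 back to 1 with K<->P swapped.
Row 5: chart row 5, RS - tile across columns 1-12 and work as-is.
Row 6: chart row 1, WS - tiled (columns 1-12): P K YO YO K K P K P K YO YO; work from column 12 back to 1 with K<->P swapped.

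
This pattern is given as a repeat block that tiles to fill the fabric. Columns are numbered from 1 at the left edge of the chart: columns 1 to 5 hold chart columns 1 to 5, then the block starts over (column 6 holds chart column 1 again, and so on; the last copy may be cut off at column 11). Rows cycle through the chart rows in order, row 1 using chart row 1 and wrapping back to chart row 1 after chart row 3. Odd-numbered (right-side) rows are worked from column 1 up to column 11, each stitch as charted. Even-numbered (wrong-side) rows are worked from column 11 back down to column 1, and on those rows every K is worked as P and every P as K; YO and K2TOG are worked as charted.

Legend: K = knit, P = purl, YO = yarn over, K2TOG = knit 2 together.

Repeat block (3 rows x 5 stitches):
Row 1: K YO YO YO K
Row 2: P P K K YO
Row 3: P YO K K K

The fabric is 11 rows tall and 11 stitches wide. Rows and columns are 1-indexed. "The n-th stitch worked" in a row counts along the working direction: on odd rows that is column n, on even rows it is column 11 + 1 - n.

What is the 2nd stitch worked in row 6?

Row 6 uses chart row ((6-1) mod 3)+1 = 3. Row 6 is even, so WS.
Chart row 3 tiled across columns 1-11: P YO K K K P YO K K K P
WS: work from column 11 back to column 1 (reverse the tiled row), swapping K<->P (YO and K2TOG unchanged).
Row 6 as worked: K P P P YO K P P P YO K
Counting 2 along the worked row gives P.

Stitch:
P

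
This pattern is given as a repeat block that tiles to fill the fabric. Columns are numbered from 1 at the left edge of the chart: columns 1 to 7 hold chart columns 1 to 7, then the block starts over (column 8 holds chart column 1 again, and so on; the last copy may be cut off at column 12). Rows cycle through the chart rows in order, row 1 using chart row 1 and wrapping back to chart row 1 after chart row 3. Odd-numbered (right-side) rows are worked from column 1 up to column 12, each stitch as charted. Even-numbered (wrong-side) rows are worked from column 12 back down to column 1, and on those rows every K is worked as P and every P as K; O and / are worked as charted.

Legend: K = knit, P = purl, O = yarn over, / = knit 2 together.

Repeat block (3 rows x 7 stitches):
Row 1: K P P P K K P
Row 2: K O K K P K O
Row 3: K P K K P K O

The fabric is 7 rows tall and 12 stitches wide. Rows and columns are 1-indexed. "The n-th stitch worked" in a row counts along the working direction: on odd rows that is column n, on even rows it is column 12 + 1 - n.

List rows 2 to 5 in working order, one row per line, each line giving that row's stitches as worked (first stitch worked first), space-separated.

Result:
K P P O P O P K P P O P
K P K K P K O K P K K P
P K K K P K P P K K K P
K O K K P K O K O K K P

Derivation:
Row 2: chart row 2, WS - tiled (columns 1-12): K O K K P K O K O K K P; work from column 12 back to 1 with K<->P swapped.
Row 3: chart row 3, RS - tile across columns 1-12 and work as-is.
Row 4: chart row 1, WS - tiled (columns 1-12): K P P P K K P K P P P K; work from column 12 back to 1 with K<->P swapped.
Row 5: chart row 2, RS - tile across columns 1-12 and work as-is.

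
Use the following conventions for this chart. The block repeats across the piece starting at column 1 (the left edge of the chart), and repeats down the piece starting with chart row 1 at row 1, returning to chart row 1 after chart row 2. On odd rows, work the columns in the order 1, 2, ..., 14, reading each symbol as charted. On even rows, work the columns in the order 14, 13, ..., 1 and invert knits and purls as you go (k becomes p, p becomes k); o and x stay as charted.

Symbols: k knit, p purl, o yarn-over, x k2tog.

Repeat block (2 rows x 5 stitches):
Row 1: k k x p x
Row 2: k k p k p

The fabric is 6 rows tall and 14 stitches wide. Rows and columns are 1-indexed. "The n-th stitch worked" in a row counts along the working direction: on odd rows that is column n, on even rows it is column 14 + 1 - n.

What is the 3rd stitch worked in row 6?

Row 6: (6-1) mod 2 = 1, so use chart row 2. Even row -> WS.
Chart row 2 tiled across columns 1-14: k k p k p k k p k p k k p k
WS: work from column 14 back to column 1 (reverse the tiled row), swapping k<->p (o and x unchanged).
Row 6 as worked: p k p p k p k p p k p k p p
Counting 3 along the worked row gives p.

Result:
p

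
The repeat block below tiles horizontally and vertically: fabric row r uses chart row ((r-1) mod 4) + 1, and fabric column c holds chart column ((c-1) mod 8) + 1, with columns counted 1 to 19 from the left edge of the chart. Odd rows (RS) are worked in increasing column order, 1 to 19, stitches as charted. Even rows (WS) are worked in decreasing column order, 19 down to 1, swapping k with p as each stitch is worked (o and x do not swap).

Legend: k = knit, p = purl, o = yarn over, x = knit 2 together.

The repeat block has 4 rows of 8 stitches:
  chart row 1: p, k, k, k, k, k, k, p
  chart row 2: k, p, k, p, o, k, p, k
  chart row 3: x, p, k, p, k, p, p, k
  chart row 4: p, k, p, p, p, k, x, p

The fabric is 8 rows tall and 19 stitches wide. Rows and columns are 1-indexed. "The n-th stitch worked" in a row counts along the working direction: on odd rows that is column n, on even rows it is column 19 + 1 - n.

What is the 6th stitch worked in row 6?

Result:
p

Derivation:
Row 6: (6-1) mod 4 = 1, so use chart row 2. Even row -> WS.
Chart row 2 tiled across columns 1-19: k p k p o k p k k p k p o k p k k p k
Wrong side: read the tiled row from column 19 down to 1 and exchange k with p (leave o, x).
Row 6 as worked: p k p p k p o k p k p p k p o k p k p
The 6th stitch worked is p.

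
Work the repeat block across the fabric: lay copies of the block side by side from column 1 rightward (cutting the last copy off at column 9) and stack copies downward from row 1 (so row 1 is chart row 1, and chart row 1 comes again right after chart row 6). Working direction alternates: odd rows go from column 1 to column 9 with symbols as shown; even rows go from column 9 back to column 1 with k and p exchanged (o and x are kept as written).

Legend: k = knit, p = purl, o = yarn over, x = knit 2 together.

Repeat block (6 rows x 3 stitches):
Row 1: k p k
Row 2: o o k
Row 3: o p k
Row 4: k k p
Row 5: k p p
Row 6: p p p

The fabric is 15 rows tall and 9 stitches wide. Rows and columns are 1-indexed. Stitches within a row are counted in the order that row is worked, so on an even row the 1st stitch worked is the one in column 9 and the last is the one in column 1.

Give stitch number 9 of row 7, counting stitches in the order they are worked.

Stitch:
k

Derivation:
For row 7: chart row = ((7-1) mod 6) + 1 = 1; this is a RS (odd) row.
Chart row 1 tiled across columns 1-9: k p k k p k k p k
Right side: take the tiled row as-is (worked left to right from column 1).
The 9th stitch worked is k.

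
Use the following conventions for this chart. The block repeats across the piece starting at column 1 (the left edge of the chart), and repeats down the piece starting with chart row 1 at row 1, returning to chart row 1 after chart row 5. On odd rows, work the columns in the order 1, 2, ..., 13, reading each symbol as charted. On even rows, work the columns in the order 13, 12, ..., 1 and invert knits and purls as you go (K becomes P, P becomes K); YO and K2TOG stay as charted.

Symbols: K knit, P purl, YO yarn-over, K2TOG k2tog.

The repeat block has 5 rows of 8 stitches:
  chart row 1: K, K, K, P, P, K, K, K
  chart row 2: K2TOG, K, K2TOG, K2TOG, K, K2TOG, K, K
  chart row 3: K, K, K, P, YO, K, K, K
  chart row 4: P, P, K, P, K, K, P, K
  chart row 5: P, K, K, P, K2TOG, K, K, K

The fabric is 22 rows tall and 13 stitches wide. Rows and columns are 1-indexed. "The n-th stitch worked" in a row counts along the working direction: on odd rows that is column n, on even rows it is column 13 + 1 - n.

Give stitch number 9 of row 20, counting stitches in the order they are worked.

Row 20: (20-1) mod 5 = 4, so use chart row 5. Even row -> WS.
Chart row 5 tiled across columns 1-13: P K K P K2TOG K K K P K K P K2TOG
WS: work from column 13 back to column 1 (reverse the tiled row), swapping K<->P (YO and K2TOG unchanged).
Row 20 as worked: K2TOG K P P K P P P K2TOG K P P K
The 9th stitch worked is K2TOG.

Result:
K2TOG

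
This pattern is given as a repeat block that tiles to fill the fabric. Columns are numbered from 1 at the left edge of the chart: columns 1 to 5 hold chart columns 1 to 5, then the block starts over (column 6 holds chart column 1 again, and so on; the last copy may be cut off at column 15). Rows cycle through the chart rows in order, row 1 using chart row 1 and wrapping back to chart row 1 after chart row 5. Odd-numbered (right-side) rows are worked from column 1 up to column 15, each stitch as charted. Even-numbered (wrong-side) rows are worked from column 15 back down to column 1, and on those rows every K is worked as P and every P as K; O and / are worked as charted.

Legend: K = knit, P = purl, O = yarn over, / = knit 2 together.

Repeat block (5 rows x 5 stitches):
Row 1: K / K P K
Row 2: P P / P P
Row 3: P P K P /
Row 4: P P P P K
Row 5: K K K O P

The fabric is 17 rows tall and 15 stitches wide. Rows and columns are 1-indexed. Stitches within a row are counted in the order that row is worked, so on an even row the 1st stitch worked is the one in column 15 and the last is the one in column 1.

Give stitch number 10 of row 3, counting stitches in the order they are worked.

For row 3: chart row = ((3-1) mod 5) + 1 = 3; this is a RS (odd) row.
Chart row 3 tiled across columns 1-15: P P K P / P P K P / P P K P /
RS: work column 1 to column 15, symbols as charted — the tiled row is the row as worked.
Counting 10 along the worked row gives /.

Stitch:
/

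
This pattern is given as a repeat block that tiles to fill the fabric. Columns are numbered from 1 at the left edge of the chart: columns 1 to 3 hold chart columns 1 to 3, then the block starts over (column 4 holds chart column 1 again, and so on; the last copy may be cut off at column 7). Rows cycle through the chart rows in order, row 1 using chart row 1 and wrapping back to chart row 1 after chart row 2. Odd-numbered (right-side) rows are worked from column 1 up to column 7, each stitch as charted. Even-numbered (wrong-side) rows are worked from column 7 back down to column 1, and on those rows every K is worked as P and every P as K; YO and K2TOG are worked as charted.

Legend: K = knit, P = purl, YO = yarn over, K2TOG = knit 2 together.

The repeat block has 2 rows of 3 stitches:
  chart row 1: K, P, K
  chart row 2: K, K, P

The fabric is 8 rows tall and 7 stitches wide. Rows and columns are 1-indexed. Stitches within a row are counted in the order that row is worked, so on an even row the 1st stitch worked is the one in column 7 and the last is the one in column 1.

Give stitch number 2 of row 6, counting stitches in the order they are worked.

For row 6: chart row = ((6-1) mod 2) + 1 = 2; this is a WS (even) row.
Chart row 2 tiled across columns 1-7: K K P K K P K
Wrong side: read the tiled row from column 7 down to 1 and exchange K with P (leave YO, K2TOG).
Row 6 as worked: P K P P K P P
The 2nd stitch worked is K.

Stitch:
K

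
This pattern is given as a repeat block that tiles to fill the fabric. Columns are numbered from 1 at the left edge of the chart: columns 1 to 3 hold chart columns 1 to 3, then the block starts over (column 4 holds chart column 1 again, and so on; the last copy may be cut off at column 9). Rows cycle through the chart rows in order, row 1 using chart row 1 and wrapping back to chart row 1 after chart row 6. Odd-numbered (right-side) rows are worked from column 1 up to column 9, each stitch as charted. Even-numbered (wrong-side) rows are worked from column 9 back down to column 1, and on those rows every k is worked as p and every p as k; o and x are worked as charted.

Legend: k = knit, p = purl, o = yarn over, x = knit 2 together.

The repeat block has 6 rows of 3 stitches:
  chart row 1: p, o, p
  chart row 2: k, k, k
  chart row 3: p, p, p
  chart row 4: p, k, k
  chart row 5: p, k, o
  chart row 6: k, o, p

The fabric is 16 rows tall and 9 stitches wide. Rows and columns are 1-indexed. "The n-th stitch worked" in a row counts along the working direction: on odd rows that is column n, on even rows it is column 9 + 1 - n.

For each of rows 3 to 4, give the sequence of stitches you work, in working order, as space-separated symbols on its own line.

Row 3: chart row 3, RS - tile across columns 1-9 and work as-is.
Row 4: chart row 4, WS - tiled (columns 1-9): p k k p k k p k k; work from column 9 back to 1 with k<->p swapped.

== ROWS AS WORKED ==
p p p p p p p p p
p p k p p k p p k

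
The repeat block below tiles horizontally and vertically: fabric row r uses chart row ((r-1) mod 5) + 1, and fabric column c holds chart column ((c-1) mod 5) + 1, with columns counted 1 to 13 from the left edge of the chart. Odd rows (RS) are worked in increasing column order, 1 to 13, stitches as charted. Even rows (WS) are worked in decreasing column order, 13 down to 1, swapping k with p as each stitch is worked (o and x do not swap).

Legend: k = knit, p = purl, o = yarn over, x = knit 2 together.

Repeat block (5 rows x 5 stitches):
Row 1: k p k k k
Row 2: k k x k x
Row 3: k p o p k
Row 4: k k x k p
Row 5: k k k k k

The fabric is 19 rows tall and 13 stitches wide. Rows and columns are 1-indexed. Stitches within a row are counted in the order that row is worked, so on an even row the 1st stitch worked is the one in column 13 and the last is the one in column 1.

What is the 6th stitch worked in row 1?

Stitch:
k

Derivation:
For row 1: chart row = ((1-1) mod 5) + 1 = 1; this is a RS (odd) row.
Chart row 1 tiled across columns 1-13: k p k k k k p k k k k p k
RS row: no reversal, no swap; stitch n worked = column n.
Counting 6 along the worked row gives k.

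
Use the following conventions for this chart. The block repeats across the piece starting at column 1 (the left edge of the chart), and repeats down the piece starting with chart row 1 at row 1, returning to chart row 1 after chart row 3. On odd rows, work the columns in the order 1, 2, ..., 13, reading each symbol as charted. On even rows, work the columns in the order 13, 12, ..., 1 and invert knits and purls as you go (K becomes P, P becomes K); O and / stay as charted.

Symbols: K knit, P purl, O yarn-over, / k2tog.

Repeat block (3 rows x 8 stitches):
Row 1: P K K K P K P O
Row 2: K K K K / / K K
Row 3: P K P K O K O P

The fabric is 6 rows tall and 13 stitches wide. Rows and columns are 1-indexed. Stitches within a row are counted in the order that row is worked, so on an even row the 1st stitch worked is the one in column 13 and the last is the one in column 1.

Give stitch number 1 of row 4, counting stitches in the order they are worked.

Row 4 uses chart row ((4-1) mod 3)+1 = 1. Row 4 is even, so WS.
Chart row 1 tiled across columns 1-13: P K K K P K P O P K K K P
WS: work from column 13 back to column 1 (reverse the tiled row), swapping K<->P (O and / unchanged).
Row 4 as worked: K P P P K O K P K P P P K
Counting 1 along the worked row gives K.

Result:
K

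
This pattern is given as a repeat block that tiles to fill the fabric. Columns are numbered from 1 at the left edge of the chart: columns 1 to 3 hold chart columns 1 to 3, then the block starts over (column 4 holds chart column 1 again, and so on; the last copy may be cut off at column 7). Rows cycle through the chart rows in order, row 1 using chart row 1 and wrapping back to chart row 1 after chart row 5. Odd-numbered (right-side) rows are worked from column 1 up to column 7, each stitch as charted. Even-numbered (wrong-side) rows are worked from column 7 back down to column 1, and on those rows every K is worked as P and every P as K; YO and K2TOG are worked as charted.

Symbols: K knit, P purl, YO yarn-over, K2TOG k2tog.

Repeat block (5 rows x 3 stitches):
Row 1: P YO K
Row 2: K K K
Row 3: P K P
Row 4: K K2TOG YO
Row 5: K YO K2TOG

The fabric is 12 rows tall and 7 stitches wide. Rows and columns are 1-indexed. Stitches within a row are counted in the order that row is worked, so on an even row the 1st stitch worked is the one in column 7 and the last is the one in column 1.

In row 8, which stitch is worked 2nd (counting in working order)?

Stitch:
K

Derivation:
Row 8 uses chart row ((8-1) mod 5)+1 = 3. Row 8 is even, so WS.
Chart row 3 tiled across columns 1-7: P K P P K P P
WS row: flip the tiled sequence (start at column 7) and apply K<->P; YO and K2TOG stay.
Row 8 as worked: K K P K K P K
The 2nd stitch worked is K.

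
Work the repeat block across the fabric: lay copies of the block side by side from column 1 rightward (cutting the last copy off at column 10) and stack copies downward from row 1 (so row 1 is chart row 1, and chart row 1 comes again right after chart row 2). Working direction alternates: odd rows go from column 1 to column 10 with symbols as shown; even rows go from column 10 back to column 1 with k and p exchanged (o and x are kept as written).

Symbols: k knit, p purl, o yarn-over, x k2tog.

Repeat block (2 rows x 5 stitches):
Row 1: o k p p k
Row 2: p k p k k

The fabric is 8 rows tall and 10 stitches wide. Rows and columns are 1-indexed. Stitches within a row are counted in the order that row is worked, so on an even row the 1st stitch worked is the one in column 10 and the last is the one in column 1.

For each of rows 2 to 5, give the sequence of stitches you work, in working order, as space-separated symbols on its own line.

Result:
p p k p k p p k p k
o k p p k o k p p k
p p k p k p p k p k
o k p p k o k p p k

Derivation:
Row 2: chart row 2, WS - tiled (columns 1-10): p k p k k p k p k k; work from column 10 back to 1 with k<->p swapped.
Row 3: chart row 1, RS - tile across columns 1-10 and work as-is.
Row 4: chart row 2, WS - tiled (columns 1-10): p k p k k p k p k k; work from column 10 back to 1 with k<->p swapped.
Row 5: chart row 1, RS - tile across columns 1-10 and work as-is.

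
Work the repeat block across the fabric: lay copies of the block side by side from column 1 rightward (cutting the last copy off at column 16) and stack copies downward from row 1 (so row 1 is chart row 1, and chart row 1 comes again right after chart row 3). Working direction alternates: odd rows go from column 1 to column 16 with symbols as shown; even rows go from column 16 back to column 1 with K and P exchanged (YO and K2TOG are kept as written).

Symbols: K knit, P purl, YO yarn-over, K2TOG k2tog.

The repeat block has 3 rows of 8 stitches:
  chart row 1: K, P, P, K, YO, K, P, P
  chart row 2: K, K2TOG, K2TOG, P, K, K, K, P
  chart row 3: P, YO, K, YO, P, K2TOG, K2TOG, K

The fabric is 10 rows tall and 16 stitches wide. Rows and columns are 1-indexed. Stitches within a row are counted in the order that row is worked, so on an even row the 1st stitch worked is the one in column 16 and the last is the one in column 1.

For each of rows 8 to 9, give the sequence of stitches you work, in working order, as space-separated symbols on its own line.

Row 8: chart row 2, WS - tiled (columns 1-16): K K2TOG K2TOG P K K K P K K2TOG K2TOG P K K K P; work from column 16 back to 1 with K<->P swapped.
Row 9: chart row 3, RS - tile across columns 1-16 and work as-is.

== ROWS AS WORKED ==
K P P P K K2TOG K2TOG P K P P P K K2TOG K2TOG P
P YO K YO P K2TOG K2TOG K P YO K YO P K2TOG K2TOG K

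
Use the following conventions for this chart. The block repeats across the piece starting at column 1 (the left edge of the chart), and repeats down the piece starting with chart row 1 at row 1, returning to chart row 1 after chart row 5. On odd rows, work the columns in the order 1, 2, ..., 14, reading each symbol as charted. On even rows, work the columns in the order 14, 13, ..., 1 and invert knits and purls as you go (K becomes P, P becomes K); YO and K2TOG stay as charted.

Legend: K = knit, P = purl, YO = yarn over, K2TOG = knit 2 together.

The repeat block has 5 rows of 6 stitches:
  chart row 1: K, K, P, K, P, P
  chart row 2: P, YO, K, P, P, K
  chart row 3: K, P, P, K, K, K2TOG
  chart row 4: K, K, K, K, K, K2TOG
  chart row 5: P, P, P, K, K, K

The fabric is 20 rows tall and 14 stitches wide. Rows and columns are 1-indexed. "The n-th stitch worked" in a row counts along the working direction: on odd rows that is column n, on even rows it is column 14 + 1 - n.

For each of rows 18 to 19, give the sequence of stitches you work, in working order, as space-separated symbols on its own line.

Rows as worked:
K P K2TOG P P K K P K2TOG P P K K P
K K K K K K2TOG K K K K K K2TOG K K

Derivation:
Row 18: chart row 3, WS - tiled (columns 1-14): K P P K K K2TOG K P P K K K2TOG K P; work from column 14 back to 1 with K<->P swapped.
Row 19: chart row 4, RS - tile across columns 1-14 and work as-is.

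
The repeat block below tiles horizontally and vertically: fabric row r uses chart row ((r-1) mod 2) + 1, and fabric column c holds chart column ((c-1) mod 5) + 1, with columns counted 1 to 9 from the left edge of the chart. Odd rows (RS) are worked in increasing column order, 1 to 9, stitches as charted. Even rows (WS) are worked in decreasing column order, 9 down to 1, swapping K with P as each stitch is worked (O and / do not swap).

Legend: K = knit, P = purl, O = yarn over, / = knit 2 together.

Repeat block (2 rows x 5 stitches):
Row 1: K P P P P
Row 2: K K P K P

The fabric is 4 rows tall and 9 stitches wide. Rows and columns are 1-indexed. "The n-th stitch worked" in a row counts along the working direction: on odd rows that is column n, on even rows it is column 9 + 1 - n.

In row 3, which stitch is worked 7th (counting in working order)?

Row 3: (3-1) mod 2 = 0, so use chart row 1. Odd row -> RS.
Chart row 1 tiled across columns 1-9: K P P P P K P P P
RS row: no reversal, no swap; stitch n worked = column n.
The 7th stitch worked is P.

== STITCH ==
P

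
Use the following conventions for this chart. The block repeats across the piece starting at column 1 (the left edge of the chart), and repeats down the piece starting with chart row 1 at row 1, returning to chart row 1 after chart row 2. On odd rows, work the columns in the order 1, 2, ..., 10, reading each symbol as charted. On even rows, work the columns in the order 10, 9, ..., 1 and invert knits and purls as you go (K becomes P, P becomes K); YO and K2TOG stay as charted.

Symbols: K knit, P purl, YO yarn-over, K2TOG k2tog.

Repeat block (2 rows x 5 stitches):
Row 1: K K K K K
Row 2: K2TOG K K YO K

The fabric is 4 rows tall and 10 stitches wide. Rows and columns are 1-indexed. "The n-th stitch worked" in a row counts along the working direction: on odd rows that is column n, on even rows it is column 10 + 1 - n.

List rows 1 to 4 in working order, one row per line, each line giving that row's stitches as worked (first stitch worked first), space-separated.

Row 1: chart row 1, RS - tile across columns 1-10 and work as-is.
Row 2: chart row 2, WS - tiled (columns 1-10): K2TOG K K YO K K2TOG K K YO K; work from column 10 back to 1 with K<->P swapped.
Row 3: chart row 1, RS - tile across columns 1-10 and work as-is.
Row 4: chart row 2, WS - tiled (columns 1-10): K2TOG K K YO K K2TOG K K YO K; work from column 10 back to 1 with K<->P swapped.

Result:
K K K K K K K K K K
P YO P P K2TOG P YO P P K2TOG
K K K K K K K K K K
P YO P P K2TOG P YO P P K2TOG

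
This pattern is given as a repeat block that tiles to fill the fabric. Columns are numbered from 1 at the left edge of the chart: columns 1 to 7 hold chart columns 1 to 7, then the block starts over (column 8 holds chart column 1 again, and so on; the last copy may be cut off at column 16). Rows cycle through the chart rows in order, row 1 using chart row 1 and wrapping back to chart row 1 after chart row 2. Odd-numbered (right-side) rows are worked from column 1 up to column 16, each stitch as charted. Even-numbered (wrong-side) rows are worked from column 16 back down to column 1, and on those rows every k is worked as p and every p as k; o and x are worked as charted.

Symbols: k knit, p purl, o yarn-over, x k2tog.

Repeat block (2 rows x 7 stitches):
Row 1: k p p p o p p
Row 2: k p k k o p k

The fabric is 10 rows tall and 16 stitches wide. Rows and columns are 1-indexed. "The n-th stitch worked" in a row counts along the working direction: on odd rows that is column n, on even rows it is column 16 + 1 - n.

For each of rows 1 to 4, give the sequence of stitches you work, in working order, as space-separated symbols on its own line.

Row 1: chart row 1, RS - tile across columns 1-16 and work as-is.
Row 2: chart row 2, WS - tiled (columns 1-16): k p k k o p k k p k k o p k k p; work from column 16 back to 1 with k<->p swapped.
Row 3: chart row 1, RS - tile across columns 1-16 and work as-is.
Row 4: chart row 2, WS - tiled (columns 1-16): k p k k o p k k p k k o p k k p; work from column 16 back to 1 with k<->p swapped.

Rows as worked:
k p p p o p p k p p p o p p k p
k p p k o p p k p p k o p p k p
k p p p o p p k p p p o p p k p
k p p k o p p k p p k o p p k p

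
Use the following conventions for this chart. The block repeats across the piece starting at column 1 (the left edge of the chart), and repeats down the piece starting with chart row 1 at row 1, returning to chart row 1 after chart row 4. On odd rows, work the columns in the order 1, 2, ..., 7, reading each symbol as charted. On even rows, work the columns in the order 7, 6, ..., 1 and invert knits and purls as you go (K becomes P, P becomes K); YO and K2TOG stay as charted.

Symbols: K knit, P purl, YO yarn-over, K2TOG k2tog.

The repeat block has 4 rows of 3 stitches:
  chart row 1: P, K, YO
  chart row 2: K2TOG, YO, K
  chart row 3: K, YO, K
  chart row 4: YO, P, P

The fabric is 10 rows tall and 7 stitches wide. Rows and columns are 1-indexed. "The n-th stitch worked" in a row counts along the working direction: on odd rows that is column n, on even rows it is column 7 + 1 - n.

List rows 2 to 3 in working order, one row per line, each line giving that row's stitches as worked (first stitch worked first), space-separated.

== ROWS AS WORKED ==
K2TOG P YO K2TOG P YO K2TOG
K YO K K YO K K

Derivation:
Row 2: chart row 2, WS - tiled (columns 1-7): K2TOG YO K K2TOG YO K K2TOG; work from column 7 back to 1 with K<->P swapped.
Row 3: chart row 3, RS - tile across columns 1-7 and work as-is.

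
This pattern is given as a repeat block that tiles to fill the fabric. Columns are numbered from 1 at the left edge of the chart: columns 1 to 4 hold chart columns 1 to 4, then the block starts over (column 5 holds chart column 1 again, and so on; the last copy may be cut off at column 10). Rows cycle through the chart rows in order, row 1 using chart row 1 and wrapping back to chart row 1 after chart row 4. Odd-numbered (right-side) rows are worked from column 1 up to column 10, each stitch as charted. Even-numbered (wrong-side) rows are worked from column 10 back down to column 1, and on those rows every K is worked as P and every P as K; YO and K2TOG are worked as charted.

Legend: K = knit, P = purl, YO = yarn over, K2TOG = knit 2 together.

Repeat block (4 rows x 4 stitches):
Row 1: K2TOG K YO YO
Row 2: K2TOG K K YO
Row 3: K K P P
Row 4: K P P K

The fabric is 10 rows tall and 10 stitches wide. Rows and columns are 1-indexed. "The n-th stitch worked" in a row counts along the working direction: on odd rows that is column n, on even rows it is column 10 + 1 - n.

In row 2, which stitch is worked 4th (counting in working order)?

Row 2: (2-1) mod 4 = 1, so use chart row 2. Even row -> WS.
Chart row 2 tiled across columns 1-10: K2TOG K K YO K2TOG K K YO K2TOG K
Wrong side: read the tiled row from column 10 down to 1 and exchange K with P (leave YO, K2TOG).
Row 2 as worked: P K2TOG YO P P K2TOG YO P P K2TOG
The 4th stitch worked is P.

== STITCH ==
P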